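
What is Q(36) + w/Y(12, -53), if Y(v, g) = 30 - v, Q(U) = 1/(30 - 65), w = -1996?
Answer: -34939/315 ≈ -110.92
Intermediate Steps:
Q(U) = -1/35 (Q(U) = 1/(-35) = -1/35)
Q(36) + w/Y(12, -53) = -1/35 - 1996/(30 - 1*12) = -1/35 - 1996/(30 - 12) = -1/35 - 1996/18 = -1/35 - 1996*1/18 = -1/35 - 998/9 = -34939/315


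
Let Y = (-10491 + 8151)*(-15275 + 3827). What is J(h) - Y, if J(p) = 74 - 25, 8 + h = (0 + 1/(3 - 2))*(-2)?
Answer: -26788271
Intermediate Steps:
h = -10 (h = -8 + (0 + 1/(3 - 2))*(-2) = -8 + (0 + 1/1)*(-2) = -8 + (0 + 1)*(-2) = -8 + 1*(-2) = -8 - 2 = -10)
J(p) = 49
Y = 26788320 (Y = -2340*(-11448) = 26788320)
J(h) - Y = 49 - 1*26788320 = 49 - 26788320 = -26788271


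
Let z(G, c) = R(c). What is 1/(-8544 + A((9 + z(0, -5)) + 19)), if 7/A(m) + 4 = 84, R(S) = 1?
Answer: -80/683513 ≈ -0.00011704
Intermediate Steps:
z(G, c) = 1
A(m) = 7/80 (A(m) = 7/(-4 + 84) = 7/80)
1/(-8544 + A((9 + z(0, -5)) + 19)) = 1/(-8544 + 7/80) = 1/(-683513/80) = -80/683513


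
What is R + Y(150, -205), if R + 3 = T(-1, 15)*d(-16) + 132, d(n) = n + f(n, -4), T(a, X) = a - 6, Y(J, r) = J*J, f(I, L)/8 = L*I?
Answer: 19157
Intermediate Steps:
f(I, L) = 8*I*L (f(I, L) = 8*(L*I) = 8*(I*L) = 8*I*L)
Y(J, r) = J²
T(a, X) = -6 + a
d(n) = -31*n (d(n) = n + 8*n*(-4) = n - 32*n = -31*n)
R = -3343 (R = -3 + ((-6 - 1)*(-31*(-16)) + 132) = -3 + (-7*496 + 132) = -3 + (-3472 + 132) = -3 - 3340 = -3343)
R + Y(150, -205) = -3343 + 150² = -3343 + 22500 = 19157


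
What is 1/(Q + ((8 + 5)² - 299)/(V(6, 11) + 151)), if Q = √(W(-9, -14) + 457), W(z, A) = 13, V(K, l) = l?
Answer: 1053/615889 + 6561*√470/3079445 ≈ 0.047900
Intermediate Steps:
Q = √470 (Q = √(13 + 457) = √470 ≈ 21.679)
1/(Q + ((8 + 5)² - 299)/(V(6, 11) + 151)) = 1/(√470 + ((8 + 5)² - 299)/(11 + 151)) = 1/(√470 + (13² - 299)/162) = 1/(√470 + (169 - 299)*(1/162)) = 1/(√470 - 130*1/162) = 1/(√470 - 65/81) = 1/(-65/81 + √470)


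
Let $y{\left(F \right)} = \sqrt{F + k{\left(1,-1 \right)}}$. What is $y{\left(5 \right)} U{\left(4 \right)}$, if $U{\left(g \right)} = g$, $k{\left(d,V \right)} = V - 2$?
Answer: $4 \sqrt{2} \approx 5.6569$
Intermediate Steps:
$k{\left(d,V \right)} = -2 + V$
$y{\left(F \right)} = \sqrt{-3 + F}$ ($y{\left(F \right)} = \sqrt{F - 3} = \sqrt{-3 + F}$)
$y{\left(5 \right)} U{\left(4 \right)} = \sqrt{-3 + 5} \cdot 4 = \sqrt{2} \cdot 4 = 4 \sqrt{2}$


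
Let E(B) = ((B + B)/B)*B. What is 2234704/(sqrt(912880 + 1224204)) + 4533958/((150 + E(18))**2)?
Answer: 2266979/17298 + 1117352*sqrt(534271)/534271 ≈ 1659.7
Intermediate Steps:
E(B) = 2*B (E(B) = ((2*B)/B)*B = 2*B)
2234704/(sqrt(912880 + 1224204)) + 4533958/((150 + E(18))**2) = 2234704/(sqrt(912880 + 1224204)) + 4533958/((150 + 2*18)**2) = 2234704/(sqrt(2137084)) + 4533958/((150 + 36)**2) = 2234704/((2*sqrt(534271))) + 4533958/(186**2) = 2234704*(sqrt(534271)/1068542) + 4533958/34596 = 1117352*sqrt(534271)/534271 + 4533958*(1/34596) = 1117352*sqrt(534271)/534271 + 2266979/17298 = 2266979/17298 + 1117352*sqrt(534271)/534271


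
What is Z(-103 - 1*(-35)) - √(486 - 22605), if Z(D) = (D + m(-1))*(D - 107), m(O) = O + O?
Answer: 12250 - I*√22119 ≈ 12250.0 - 148.72*I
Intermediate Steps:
m(O) = 2*O
Z(D) = (-107 + D)*(-2 + D) (Z(D) = (D + 2*(-1))*(D - 107) = (D - 2)*(-107 + D) = (-2 + D)*(-107 + D) = (-107 + D)*(-2 + D))
Z(-103 - 1*(-35)) - √(486 - 22605) = (214 + (-103 - 1*(-35))² - 109*(-103 - 1*(-35))) - √(486 - 22605) = (214 + (-103 + 35)² - 109*(-103 + 35)) - √(-22119) = (214 + (-68)² - 109*(-68)) - I*√22119 = (214 + 4624 + 7412) - I*√22119 = 12250 - I*√22119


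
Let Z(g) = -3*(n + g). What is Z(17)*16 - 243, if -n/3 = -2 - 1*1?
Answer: -1491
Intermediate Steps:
n = 9 (n = -3*(-2 - 1*1) = -3*(-2 - 1) = -3*(-3) = 9)
Z(g) = -27 - 3*g (Z(g) = -3*(9 + g) = -27 - 3*g)
Z(17)*16 - 243 = (-27 - 3*17)*16 - 243 = (-27 - 51)*16 - 243 = -78*16 - 243 = -1248 - 243 = -1491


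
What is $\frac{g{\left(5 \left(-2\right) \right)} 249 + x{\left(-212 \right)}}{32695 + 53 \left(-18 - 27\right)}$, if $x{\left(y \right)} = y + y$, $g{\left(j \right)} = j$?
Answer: $- \frac{1457}{15155} \approx -0.09614$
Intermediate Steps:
$x{\left(y \right)} = 2 y$
$\frac{g{\left(5 \left(-2\right) \right)} 249 + x{\left(-212 \right)}}{32695 + 53 \left(-18 - 27\right)} = \frac{5 \left(-2\right) 249 + 2 \left(-212\right)}{32695 + 53 \left(-18 - 27\right)} = \frac{\left(-10\right) 249 - 424}{32695 + 53 \left(-45\right)} = \frac{-2490 - 424}{32695 - 2385} = - \frac{2914}{30310} = \left(-2914\right) \frac{1}{30310} = - \frac{1457}{15155}$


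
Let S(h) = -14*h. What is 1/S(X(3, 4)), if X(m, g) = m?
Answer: -1/42 ≈ -0.023810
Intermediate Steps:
1/S(X(3, 4)) = 1/(-14*3) = 1/(-42) = -1/42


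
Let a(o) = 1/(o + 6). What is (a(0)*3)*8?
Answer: 4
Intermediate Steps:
a(o) = 1/(6 + o)
(a(0)*3)*8 = (3/(6 + 0))*8 = (3/6)*8 = ((⅙)*3)*8 = (½)*8 = 4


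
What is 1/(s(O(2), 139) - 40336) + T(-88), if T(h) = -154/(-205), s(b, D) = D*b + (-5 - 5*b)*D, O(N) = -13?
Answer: 5205457/6929615 ≈ 0.75119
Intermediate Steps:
s(b, D) = D*b + D*(-5 - 5*b)
T(h) = 154/205 (T(h) = -154*(-1/205) = 154/205)
1/(s(O(2), 139) - 40336) + T(-88) = 1/(-1*139*(5 + 4*(-13)) - 40336) + 154/205 = 1/(-1*139*(5 - 52) - 40336) + 154/205 = 1/(-1*139*(-47) - 40336) + 154/205 = 1/(6533 - 40336) + 154/205 = 1/(-33803) + 154/205 = -1/33803 + 154/205 = 5205457/6929615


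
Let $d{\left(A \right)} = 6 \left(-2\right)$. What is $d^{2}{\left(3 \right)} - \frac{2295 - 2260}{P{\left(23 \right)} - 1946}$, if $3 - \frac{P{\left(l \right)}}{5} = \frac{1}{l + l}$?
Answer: $\frac{12793274}{88831} \approx 144.02$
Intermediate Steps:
$P{\left(l \right)} = 15 - \frac{5}{2 l}$ ($P{\left(l \right)} = 15 - \frac{5}{l + l} = 15 - \frac{5}{2 l}$)
$d{\left(A \right)} = -12$
$d^{2}{\left(3 \right)} - \frac{2295 - 2260}{P{\left(23 \right)} - 1946} = \left(-12\right)^{2} - \frac{2295 - 2260}{\left(15 - \frac{5}{2 \cdot 23}\right) - 1946} = 144 - \frac{35}{\left(15 - \frac{5}{46}\right) - 1946} = 144 - \frac{35}{\frac{685}{46} - 1946} = 144 - \frac{35}{- \frac{88831}{46}} = 144 - 35 \left(- \frac{46}{88831}\right) = 144 - - \frac{1610}{88831} = 144 + \frac{1610}{88831} = \frac{12793274}{88831}$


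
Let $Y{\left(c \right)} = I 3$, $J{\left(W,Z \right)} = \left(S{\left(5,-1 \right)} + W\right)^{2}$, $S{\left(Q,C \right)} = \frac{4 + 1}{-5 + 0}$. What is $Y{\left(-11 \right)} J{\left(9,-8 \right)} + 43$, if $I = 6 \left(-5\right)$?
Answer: $-5717$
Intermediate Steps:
$S{\left(Q,C \right)} = -1$ ($S{\left(Q,C \right)} = \frac{5}{-5} = 5 \left(- \frac{1}{5}\right) = -1$)
$I = -30$
$J{\left(W,Z \right)} = \left(-1 + W\right)^{2}$
$Y{\left(c \right)} = -90$ ($Y{\left(c \right)} = \left(-30\right) 3 = -90$)
$Y{\left(-11 \right)} J{\left(9,-8 \right)} + 43 = - 90 \left(-1 + 9\right)^{2} + 43 = - 90 \cdot 8^{2} + 43 = \left(-90\right) 64 + 43 = -5760 + 43 = -5717$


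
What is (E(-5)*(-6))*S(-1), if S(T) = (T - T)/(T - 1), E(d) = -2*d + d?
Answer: 0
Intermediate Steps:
E(d) = -d
S(T) = 0 (S(T) = 0/(-1 + T) = 0)
(E(-5)*(-6))*S(-1) = (-1*(-5)*(-6))*0 = (5*(-6))*0 = -30*0 = 0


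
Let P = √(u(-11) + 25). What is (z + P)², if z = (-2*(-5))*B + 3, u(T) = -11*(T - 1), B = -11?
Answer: (107 - √157)² ≈ 8924.6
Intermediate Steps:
u(T) = 11 - 11*T (u(T) = -11*(-1 + T) = 11 - 11*T)
P = √157 (P = √((11 - 11*(-11)) + 25) = √((11 + 121) + 25) = √(132 + 25) = √157 ≈ 12.530)
z = -107 (z = -2*(-5)*(-11) + 3 = 10*(-11) + 3 = -110 + 3 = -107)
(z + P)² = (-107 + √157)²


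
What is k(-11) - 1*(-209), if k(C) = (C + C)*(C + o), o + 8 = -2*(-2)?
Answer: 539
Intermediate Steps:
o = -4 (o = -8 - 2*(-2) = -8 + 4 = -4)
k(C) = 2*C*(-4 + C) (k(C) = (C + C)*(C - 4) = (2*C)*(-4 + C) = 2*C*(-4 + C))
k(-11) - 1*(-209) = 2*(-11)*(-4 - 11) - 1*(-209) = 2*(-11)*(-15) + 209 = 330 + 209 = 539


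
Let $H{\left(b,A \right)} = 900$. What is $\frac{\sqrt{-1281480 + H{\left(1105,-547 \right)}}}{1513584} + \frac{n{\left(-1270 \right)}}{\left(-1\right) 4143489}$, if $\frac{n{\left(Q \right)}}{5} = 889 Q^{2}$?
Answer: $- \frac{1024191500}{591927} + \frac{i \sqrt{320145}}{756792} \approx -1730.3 + 0.00074765 i$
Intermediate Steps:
$n{\left(Q \right)} = 4445 Q^{2}$ ($n{\left(Q \right)} = 5 \cdot 889 Q^{2} = 4445 Q^{2}$)
$\frac{\sqrt{-1281480 + H{\left(1105,-547 \right)}}}{1513584} + \frac{n{\left(-1270 \right)}}{\left(-1\right) 4143489} = \frac{\sqrt{-1281480 + 900}}{1513584} + \frac{4445 \left(-1270\right)^{2}}{\left(-1\right) 4143489} = \sqrt{-1280580} \cdot \frac{1}{1513584} + \frac{4445 \cdot 1612900}{-4143489} = 2 i \sqrt{320145} \cdot \frac{1}{1513584} + 7169340500 \left(- \frac{1}{4143489}\right) = \frac{i \sqrt{320145}}{756792} - \frac{1024191500}{591927} = - \frac{1024191500}{591927} + \frac{i \sqrt{320145}}{756792}$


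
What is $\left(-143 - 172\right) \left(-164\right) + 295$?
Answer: $51955$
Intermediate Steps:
$\left(-143 - 172\right) \left(-164\right) + 295 = \left(-315\right) \left(-164\right) + 295 = 51660 + 295 = 51955$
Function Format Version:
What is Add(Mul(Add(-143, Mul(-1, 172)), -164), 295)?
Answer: 51955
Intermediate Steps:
Add(Mul(Add(-143, Mul(-1, 172)), -164), 295) = Add(Mul(Add(-143, -172), -164), 295) = Add(Mul(-315, -164), 295) = Add(51660, 295) = 51955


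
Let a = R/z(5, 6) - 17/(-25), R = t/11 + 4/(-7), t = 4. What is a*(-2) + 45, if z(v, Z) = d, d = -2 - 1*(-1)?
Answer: 83207/1925 ≈ 43.224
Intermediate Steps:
d = -1 (d = -2 + 1 = -1)
R = -16/77 (R = 4/11 + 4/(-7) = 4*(1/11) + 4*(-1/7) = 4/11 - 4/7 = -16/77 ≈ -0.20779)
z(v, Z) = -1
a = 1709/1925 (a = -16/77/(-1) - 17/(-25) = -16/77*(-1) - 17*(-1/25) = 16/77 + 17/25 = 1709/1925 ≈ 0.88779)
a*(-2) + 45 = (1709/1925)*(-2) + 45 = -3418/1925 + 45 = 83207/1925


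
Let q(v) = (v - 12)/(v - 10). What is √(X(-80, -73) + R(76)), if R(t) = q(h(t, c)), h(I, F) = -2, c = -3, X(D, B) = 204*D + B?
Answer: I*√590106/6 ≈ 128.03*I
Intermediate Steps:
X(D, B) = B + 204*D
q(v) = (-12 + v)/(-10 + v)
R(t) = 7/6 (R(t) = (-12 - 2)/(-10 - 2) = -14/(-12) = -1/12*(-14) = 7/6)
√(X(-80, -73) + R(76)) = √((-73 + 204*(-80)) + 7/6) = √((-73 - 16320) + 7/6) = √(-16393 + 7/6) = √(-98351/6) = I*√590106/6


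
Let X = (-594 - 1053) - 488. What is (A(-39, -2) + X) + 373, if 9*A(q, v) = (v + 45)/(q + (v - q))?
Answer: -31759/18 ≈ -1764.4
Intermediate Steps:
A(q, v) = (45 + v)/(9*v) (A(q, v) = ((v + 45)/(q + (v - q)))/9 = ((45 + v)/v)/9 = (45 + v)/(9*v))
X = -2135 (X = -1647 - 488 = -2135)
(A(-39, -2) + X) + 373 = ((1/9)*(45 - 2)/(-2) - 2135) + 373 = ((1/9)*(-1/2)*43 - 2135) + 373 = (-43/18 - 2135) + 373 = -38473/18 + 373 = -31759/18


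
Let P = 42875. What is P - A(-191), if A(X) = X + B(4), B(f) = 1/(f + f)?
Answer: 344527/8 ≈ 43066.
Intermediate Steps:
B(f) = 1/(2*f)
A(X) = ⅛ + X (A(X) = X + (½)/4 = X + (½)*(¼) = X + ⅛ = ⅛ + X)
P - A(-191) = 42875 - (⅛ - 191) = 42875 - 1*(-1527/8) = 42875 + 1527/8 = 344527/8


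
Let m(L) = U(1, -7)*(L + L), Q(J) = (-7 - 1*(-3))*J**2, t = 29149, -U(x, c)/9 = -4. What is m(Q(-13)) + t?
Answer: -19523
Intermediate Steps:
U(x, c) = 36 (U(x, c) = -9*(-4) = 36)
Q(J) = -4*J**2 (Q(J) = (-7 + 3)*J**2 = -4*J**2)
m(L) = 72*L (m(L) = 36*(L + L) = 36*(2*L) = 72*L)
m(Q(-13)) + t = 72*(-4*(-13)**2) + 29149 = 72*(-4*169) + 29149 = 72*(-676) + 29149 = -48672 + 29149 = -19523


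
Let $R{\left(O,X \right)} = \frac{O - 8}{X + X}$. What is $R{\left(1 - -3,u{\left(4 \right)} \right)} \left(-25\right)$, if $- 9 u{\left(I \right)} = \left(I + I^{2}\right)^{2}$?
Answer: $- \frac{9}{8} \approx -1.125$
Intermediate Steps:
$u{\left(I \right)} = - \frac{\left(I + I^{2}\right)^{2}}{9}$
$R{\left(O,X \right)} = \frac{-8 + O}{2 X}$
$R{\left(1 - -3,u{\left(4 \right)} \right)} \left(-25\right) = \frac{-8 + \left(1 - -3\right)}{2 \left(- \frac{4^{2} \left(1 + 4\right)^{2}}{9}\right)} \left(-25\right) = \frac{-8 + \left(1 + 3\right)}{2 \left(\left(- \frac{1}{9}\right) 16 \cdot 5^{2}\right)} \left(-25\right) = \frac{-8 + 4}{2 \left(\left(- \frac{1}{9}\right) 16 \cdot 25\right)} \left(-25\right) = \frac{1}{2} \frac{1}{- \frac{400}{9}} \left(-4\right) \left(-25\right) = \frac{1}{2} \left(- \frac{9}{400}\right) \left(-4\right) \left(-25\right) = \frac{9}{200} \left(-25\right) = - \frac{9}{8}$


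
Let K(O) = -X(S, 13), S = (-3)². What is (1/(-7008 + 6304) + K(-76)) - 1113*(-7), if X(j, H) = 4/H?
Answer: 71300403/9152 ≈ 7790.7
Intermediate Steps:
S = 9
K(O) = -4/13
(1/(-7008 + 6304) + K(-76)) - 1113*(-7) = (1/(-7008 + 6304) - 4/13) - 1113*(-7) = (1/(-704) - 4/13) + 7791 = (-1/704 - 4/13) + 7791 = -2829/9152 + 7791 = 71300403/9152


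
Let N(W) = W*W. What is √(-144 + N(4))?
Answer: 8*I*√2 ≈ 11.314*I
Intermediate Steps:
N(W) = W²
√(-144 + N(4)) = √(-144 + 4²) = √(-144 + 16) = √(-128) = 8*I*√2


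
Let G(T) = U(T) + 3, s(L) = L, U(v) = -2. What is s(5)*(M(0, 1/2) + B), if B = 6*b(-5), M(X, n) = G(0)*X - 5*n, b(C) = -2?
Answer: -145/2 ≈ -72.500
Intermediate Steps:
G(T) = 1 (G(T) = -2 + 3 = 1)
M(X, n) = X - 5*n (M(X, n) = 1*X - 5*n = X - 5*n)
B = -12 (B = 6*(-2) = -12)
s(5)*(M(0, 1/2) + B) = 5*((0 - 5/2) - 12) = 5*(-5/2 - 12) = 5*(-29/2) = -145/2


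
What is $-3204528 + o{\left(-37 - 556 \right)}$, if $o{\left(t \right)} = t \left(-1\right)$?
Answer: $-3203935$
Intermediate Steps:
$o{\left(t \right)} = - t$
$-3204528 + o{\left(-37 - 556 \right)} = -3204528 - \left(-37 - 556\right) = -3204528 - -593 = -3204528 + 593 = -3203935$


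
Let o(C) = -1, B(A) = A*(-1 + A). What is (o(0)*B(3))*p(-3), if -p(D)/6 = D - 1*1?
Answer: -144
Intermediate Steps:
p(D) = 6 - 6*D (p(D) = -6*(D - 1*1) = -6*(D - 1) = -6*(-1 + D) = 6 - 6*D)
(o(0)*B(3))*p(-3) = (-3*(-1 + 3))*(6 - 6*(-3)) = (-3*2)*(6 + 18) = -1*6*24 = -6*24 = -144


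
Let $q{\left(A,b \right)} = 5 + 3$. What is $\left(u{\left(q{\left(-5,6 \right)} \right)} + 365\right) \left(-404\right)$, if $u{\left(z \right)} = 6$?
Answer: $-149884$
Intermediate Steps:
$q{\left(A,b \right)} = 8$
$\left(u{\left(q{\left(-5,6 \right)} \right)} + 365\right) \left(-404\right) = \left(6 + 365\right) \left(-404\right) = 371 \left(-404\right) = -149884$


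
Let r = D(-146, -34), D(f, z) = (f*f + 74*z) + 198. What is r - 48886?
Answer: -29888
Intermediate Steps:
D(f, z) = 198 + f² + 74*z (D(f, z) = (f² + 74*z) + 198 = 198 + f² + 74*z)
r = 18998 (r = 198 + (-146)² + 74*(-34) = 198 + 21316 - 2516 = 18998)
r - 48886 = 18998 - 48886 = -29888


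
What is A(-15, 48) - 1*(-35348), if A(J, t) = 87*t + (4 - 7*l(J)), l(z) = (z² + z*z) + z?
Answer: 36483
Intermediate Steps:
l(z) = z + 2*z² (l(z) = (z² + z²) + z = 2*z² + z = z + 2*z²)
A(J, t) = 4 + 87*t - 7*J*(1 + 2*J) (A(J, t) = 87*t + (4 - 7*J*(1 + 2*J)) = 4 + 87*t - 7*J*(1 + 2*J))
A(-15, 48) - 1*(-35348) = (4 + 87*48 - 7*(-15)*(1 + 2*(-15))) - 1*(-35348) = (4 + 4176 - 7*(-15)*(1 - 30)) + 35348 = (4 + 4176 - 7*(-15)*(-29)) + 35348 = (4 + 4176 - 3045) + 35348 = 1135 + 35348 = 36483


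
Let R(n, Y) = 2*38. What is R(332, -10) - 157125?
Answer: -157049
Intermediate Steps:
R(n, Y) = 76
R(332, -10) - 157125 = 76 - 157125 = -157049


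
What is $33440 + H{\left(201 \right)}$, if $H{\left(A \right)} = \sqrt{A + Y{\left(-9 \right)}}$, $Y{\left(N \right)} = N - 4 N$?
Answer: $33440 + 2 \sqrt{57} \approx 33455.0$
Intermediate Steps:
$Y{\left(N \right)} = - 3 N$
$H{\left(A \right)} = \sqrt{27 + A}$ ($H{\left(A \right)} = \sqrt{A - -27} = \sqrt{A + 27} = \sqrt{27 + A}$)
$33440 + H{\left(201 \right)} = 33440 + \sqrt{27 + 201} = 33440 + \sqrt{228} = 33440 + 2 \sqrt{57}$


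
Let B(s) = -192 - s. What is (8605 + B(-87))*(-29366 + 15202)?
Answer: -120394000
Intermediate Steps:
(8605 + B(-87))*(-29366 + 15202) = (8605 + (-192 - 1*(-87)))*(-29366 + 15202) = (8605 + (-192 + 87))*(-14164) = (8605 - 105)*(-14164) = 8500*(-14164) = -120394000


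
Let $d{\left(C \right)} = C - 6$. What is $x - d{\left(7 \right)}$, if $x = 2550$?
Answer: $2549$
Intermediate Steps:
$d{\left(C \right)} = -6 + C$
$x - d{\left(7 \right)} = 2550 - \left(-6 + 7\right) = 2550 - 1 = 2549$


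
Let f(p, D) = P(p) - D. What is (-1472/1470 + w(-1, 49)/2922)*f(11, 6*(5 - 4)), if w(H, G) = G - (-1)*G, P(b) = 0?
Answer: 692854/119315 ≈ 5.8069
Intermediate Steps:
w(H, G) = 2*G (w(H, G) = G + G = 2*G)
f(p, D) = -D (f(p, D) = 0 - D = -D)
(-1472/1470 + w(-1, 49)/2922)*f(11, 6*(5 - 4)) = (-1472/1470 + (2*49)/2922)*(-6*(5 - 4)) = (-1472*1/1470 + 98*(1/2922))*(-6) = (-736/735 + 49/1461)*(-1*6) = -346427/357945*(-6) = 692854/119315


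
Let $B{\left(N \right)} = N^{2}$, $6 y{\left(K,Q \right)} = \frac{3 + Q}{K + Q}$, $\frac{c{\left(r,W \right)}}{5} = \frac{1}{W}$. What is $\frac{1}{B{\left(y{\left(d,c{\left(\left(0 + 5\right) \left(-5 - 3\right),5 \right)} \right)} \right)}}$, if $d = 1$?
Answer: $9$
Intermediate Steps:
$c{\left(r,W \right)} = \frac{5}{W}$
$y{\left(K,Q \right)} = \frac{3 + Q}{6 \left(K + Q\right)}$ ($y{\left(K,Q \right)} = \frac{\left(3 + Q\right) \frac{1}{K + Q}}{6} = \frac{\frac{1}{K + Q} \left(3 + Q\right)}{6} = \frac{3 + Q}{6 \left(K + Q\right)}$)
$\frac{1}{B{\left(y{\left(d,c{\left(\left(0 + 5\right) \left(-5 - 3\right),5 \right)} \right)} \right)}} = \frac{1}{\left(\frac{3 + \frac{5}{5}}{6 \left(1 + \frac{5}{5}\right)}\right)^{2}} = \frac{1}{\left(\frac{3 + 5 \cdot \frac{1}{5}}{6 \left(1 + 5 \cdot \frac{1}{5}\right)}\right)^{2}} = \frac{1}{\left(\frac{3 + 1}{6 \left(1 + 1\right)}\right)^{2}} = \frac{1}{\left(\frac{1}{6} \cdot \frac{1}{2} \cdot 4\right)^{2}} = \frac{1}{\left(\frac{1}{3}\right)^{2}} = \frac{1}{\frac{1}{9}} = 9$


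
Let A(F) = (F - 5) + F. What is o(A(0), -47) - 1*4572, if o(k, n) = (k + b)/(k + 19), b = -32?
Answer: -64045/14 ≈ -4574.6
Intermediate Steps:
A(F) = -5 + 2*F (A(F) = (-5 + F) + F = -5 + 2*F)
o(k, n) = (-32 + k)/(19 + k) (o(k, n) = (k - 32)/(k + 19) = (-32 + k)/(19 + k))
o(A(0), -47) - 1*4572 = (-32 + (-5 + 2*0))/(19 + (-5 + 2*0)) - 1*4572 = (-32 + (-5 + 0))/(19 + (-5 + 0)) - 4572 = (-32 - 5)/(19 - 5) - 4572 = -37/14 - 4572 = -64045/14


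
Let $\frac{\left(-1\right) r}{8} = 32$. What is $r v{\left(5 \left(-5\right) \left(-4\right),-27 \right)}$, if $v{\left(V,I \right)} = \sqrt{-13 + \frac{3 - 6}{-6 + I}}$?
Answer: $- \frac{256 i \sqrt{1562}}{11} \approx - 919.79 i$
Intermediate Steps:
$r = -256$ ($r = \left(-8\right) 32 = -256$)
$v{\left(V,I \right)} = \sqrt{-13 - \frac{3}{-6 + I}}$
$r v{\left(5 \left(-5\right) \left(-4\right),-27 \right)} = - 256 \sqrt{\frac{75 - -351}{-6 - 27}} = - 256 \sqrt{\frac{75 + 351}{-33}} = - 256 \sqrt{\left(- \frac{1}{33}\right) 426} = - 256 \sqrt{- \frac{142}{11}} = - 256 \frac{i \sqrt{1562}}{11} = - \frac{256 i \sqrt{1562}}{11}$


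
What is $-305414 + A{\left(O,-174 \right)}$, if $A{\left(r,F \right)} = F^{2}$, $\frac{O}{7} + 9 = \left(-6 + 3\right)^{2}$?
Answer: $-275138$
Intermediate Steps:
$O = 0$ ($O = -63 + 7 \left(-6 + 3\right)^{2} = -63 + 7 \left(-3\right)^{2} = -63 + 7 \cdot 9 = -63 + 63 = 0$)
$-305414 + A{\left(O,-174 \right)} = -305414 + \left(-174\right)^{2} = -305414 + 30276 = -275138$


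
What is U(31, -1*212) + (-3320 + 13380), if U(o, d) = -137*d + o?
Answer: 39135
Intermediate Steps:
U(o, d) = o - 137*d
U(31, -1*212) + (-3320 + 13380) = (31 - (-137)*212) + (-3320 + 13380) = (31 - 137*(-212)) + 10060 = (31 + 29044) + 10060 = 29075 + 10060 = 39135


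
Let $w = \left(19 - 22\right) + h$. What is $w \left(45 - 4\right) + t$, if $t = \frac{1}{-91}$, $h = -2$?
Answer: $- \frac{18656}{91} \approx -205.01$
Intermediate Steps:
$t = - \frac{1}{91} \approx -0.010989$
$w = -5$ ($w = \left(19 - 22\right) - 2 = -3 - 2 = -5$)
$w \left(45 - 4\right) + t = - 5 \left(45 - 4\right) - \frac{1}{91} = \left(-5\right) 41 - \frac{1}{91} = -205 - \frac{1}{91} = - \frac{18656}{91}$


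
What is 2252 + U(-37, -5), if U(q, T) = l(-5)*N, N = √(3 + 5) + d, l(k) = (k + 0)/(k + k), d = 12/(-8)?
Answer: 9005/4 + √2 ≈ 2252.7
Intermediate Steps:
d = -3/2 (d = 12*(-⅛) = -3/2 ≈ -1.5000)
l(k) = ½ (l(k) = k/((2*k)) = k*(1/(2*k)) = ½)
N = -3/2 + 2*√2 (N = √(3 + 5) - 3/2 = √8 - 3/2 = 2*√2 - 3/2 = -3/2 + 2*√2 ≈ 1.3284)
U(q, T) = -¾ + √2 (U(q, T) = (-3/2 + 2*√2)/2 = -¾ + √2)
2252 + U(-37, -5) = 2252 + (-¾ + √2) = 9005/4 + √2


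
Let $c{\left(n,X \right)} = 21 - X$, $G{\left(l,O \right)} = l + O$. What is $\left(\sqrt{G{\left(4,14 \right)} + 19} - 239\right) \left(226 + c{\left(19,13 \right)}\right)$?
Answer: $-55926 + 234 \sqrt{37} \approx -54503.0$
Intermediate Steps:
$G{\left(l,O \right)} = O + l$
$\left(\sqrt{G{\left(4,14 \right)} + 19} - 239\right) \left(226 + c{\left(19,13 \right)}\right) = \left(\sqrt{\left(14 + 4\right) + 19} - 239\right) \left(226 + \left(21 - 13\right)\right) = \left(\sqrt{18 + 19} - 239\right) \left(226 + \left(21 - 13\right)\right) = \left(\sqrt{37} - 239\right) \left(226 + 8\right) = \left(-239 + \sqrt{37}\right) 234 = -55926 + 234 \sqrt{37}$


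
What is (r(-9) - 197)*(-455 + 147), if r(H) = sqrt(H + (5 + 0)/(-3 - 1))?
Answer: 60676 - 154*I*sqrt(41) ≈ 60676.0 - 986.08*I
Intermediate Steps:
r(H) = sqrt(-5/4 + H) (r(H) = sqrt(H + 5/(-4)) = sqrt(H + 5*(-1/4)) = sqrt(H - 5/4) = sqrt(-5/4 + H))
(r(-9) - 197)*(-455 + 147) = (sqrt(-5 + 4*(-9))/2 - 197)*(-455 + 147) = (sqrt(-5 - 36)/2 - 197)*(-308) = (sqrt(-41)/2 - 197)*(-308) = ((I*sqrt(41))/2 - 197)*(-308) = (I*sqrt(41)/2 - 197)*(-308) = (-197 + I*sqrt(41)/2)*(-308) = 60676 - 154*I*sqrt(41)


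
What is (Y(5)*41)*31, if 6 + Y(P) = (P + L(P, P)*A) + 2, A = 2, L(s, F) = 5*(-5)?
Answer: -62279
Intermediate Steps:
L(s, F) = -25
Y(P) = -54 + P (Y(P) = -6 + ((P - 25*2) + 2) = -6 + ((P - 50) + 2) = -6 + ((-50 + P) + 2) = -6 + (-48 + P) = -54 + P)
(Y(5)*41)*31 = ((-54 + 5)*41)*31 = -49*41*31 = -2009*31 = -62279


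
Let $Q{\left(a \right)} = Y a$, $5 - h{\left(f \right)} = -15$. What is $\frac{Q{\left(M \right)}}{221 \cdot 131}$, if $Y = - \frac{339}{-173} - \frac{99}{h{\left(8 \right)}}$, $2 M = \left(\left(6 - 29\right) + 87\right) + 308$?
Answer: $- \frac{962271}{50085230} \approx -0.019213$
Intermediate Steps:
$h{\left(f \right)} = 20$ ($h{\left(f \right)} = 5 - -15 = 5 + 15 = 20$)
$M = 186$ ($M = \frac{\left(\left(6 - 29\right) + 87\right) + 308}{2} = \frac{\left(-23 + 87\right) + 308}{2} = \frac{64 + 308}{2} = \frac{1}{2} \cdot 372 = 186$)
$Y = - \frac{10347}{3460}$ ($Y = - \frac{339}{-173} - \frac{99}{20} = \left(-339\right) \left(- \frac{1}{173}\right) - \frac{99}{20} = \frac{339}{173} - \frac{99}{20} = - \frac{10347}{3460} \approx -2.9905$)
$Q{\left(a \right)} = - \frac{10347 a}{3460}$
$\frac{Q{\left(M \right)}}{221 \cdot 131} = \frac{\left(- \frac{10347}{3460}\right) 186}{221 \cdot 131} = - \frac{962271}{1730 \cdot 28951} = \left(- \frac{962271}{1730}\right) \frac{1}{28951} = - \frac{962271}{50085230}$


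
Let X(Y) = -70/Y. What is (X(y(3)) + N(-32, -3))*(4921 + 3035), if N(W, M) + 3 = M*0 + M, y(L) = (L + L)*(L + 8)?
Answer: -617916/11 ≈ -56174.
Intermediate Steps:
y(L) = 2*L*(8 + L) (y(L) = (2*L)*(8 + L) = 2*L*(8 + L))
N(W, M) = -3 + M (N(W, M) = -3 + (M*0 + M) = -3 + (0 + M) = -3 + M)
(X(y(3)) + N(-32, -3))*(4921 + 3035) = (-70*1/(6*(8 + 3)) + (-3 - 3))*(4921 + 3035) = (-70/(2*3*11) - 6)*7956 = (-70/66 - 6)*7956 = (-70*1/66 - 6)*7956 = (-35/33 - 6)*7956 = -233/33*7956 = -617916/11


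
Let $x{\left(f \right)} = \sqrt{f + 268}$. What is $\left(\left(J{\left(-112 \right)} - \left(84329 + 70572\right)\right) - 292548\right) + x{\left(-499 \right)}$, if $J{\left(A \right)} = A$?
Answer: $-447561 + i \sqrt{231} \approx -4.4756 \cdot 10^{5} + 15.199 i$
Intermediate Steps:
$x{\left(f \right)} = \sqrt{268 + f}$
$\left(\left(J{\left(-112 \right)} - \left(84329 + 70572\right)\right) - 292548\right) + x{\left(-499 \right)} = \left(\left(-112 - \left(84329 + 70572\right)\right) - 292548\right) + \sqrt{268 - 499} = \left(\left(-112 - 154901\right) - 292548\right) + \sqrt{-231} = \left(\left(-112 - 154901\right) - 292548\right) + i \sqrt{231} = \left(-155013 - 292548\right) + i \sqrt{231} = -447561 + i \sqrt{231}$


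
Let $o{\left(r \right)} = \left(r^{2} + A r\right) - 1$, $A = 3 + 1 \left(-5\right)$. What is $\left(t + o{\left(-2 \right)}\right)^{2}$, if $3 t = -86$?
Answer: $\frac{4225}{9} \approx 469.44$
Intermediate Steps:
$A = -2$ ($A = 3 - 5 = -2$)
$o{\left(r \right)} = -1 + r^{2} - 2 r$ ($o{\left(r \right)} = \left(r^{2} - 2 r\right) - 1 = -1 + r^{2} - 2 r$)
$t = - \frac{86}{3}$ ($t = \frac{1}{3} \left(-86\right) = - \frac{86}{3} \approx -28.667$)
$\left(t + o{\left(-2 \right)}\right)^{2} = \left(- \frac{86}{3} - \left(-3 - 4\right)\right)^{2} = \left(- \frac{86}{3} + \left(-1 + 4 + 4\right)\right)^{2} = \left(- \frac{86}{3} + 7\right)^{2} = \left(- \frac{65}{3}\right)^{2} = \frac{4225}{9}$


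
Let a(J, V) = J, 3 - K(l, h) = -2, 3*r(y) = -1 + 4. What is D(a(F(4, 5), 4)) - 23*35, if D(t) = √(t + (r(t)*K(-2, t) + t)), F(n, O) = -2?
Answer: -804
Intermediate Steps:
r(y) = 1 (r(y) = (-1 + 4)/3 = (⅓)*3 = 1)
K(l, h) = 5 (K(l, h) = 3 - 1*(-2) = 3 + 2 = 5)
D(t) = √(5 + 2*t) (D(t) = √(t + (1*5 + t)) = √(t + (5 + t)) = √(5 + 2*t))
D(a(F(4, 5), 4)) - 23*35 = √(5 + 2*(-2)) - 23*35 = √(5 - 4) - 805 = √1 - 805 = 1 - 805 = -804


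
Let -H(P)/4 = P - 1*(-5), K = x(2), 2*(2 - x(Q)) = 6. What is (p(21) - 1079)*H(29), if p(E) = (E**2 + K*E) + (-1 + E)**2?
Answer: 35224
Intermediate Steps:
x(Q) = -1 (x(Q) = 2 - 1/2*6 = 2 - 3 = -1)
K = -1
H(P) = -20 - 4*P (H(P) = -4*(P - 1*(-5)) = -4*(P + 5) = -4*(5 + P) = -20 - 4*P)
p(E) = E**2 + (-1 + E)**2 - E (p(E) = (E**2 - E) + (-1 + E)**2 = E**2 + (-1 + E)**2 - E)
(p(21) - 1079)*H(29) = ((21**2 + (-1 + 21)**2 - 1*21) - 1079)*(-20 - 4*29) = ((441 + 20**2 - 21) - 1079)*(-20 - 116) = ((441 + 400 - 21) - 1079)*(-136) = (820 - 1079)*(-136) = -259*(-136) = 35224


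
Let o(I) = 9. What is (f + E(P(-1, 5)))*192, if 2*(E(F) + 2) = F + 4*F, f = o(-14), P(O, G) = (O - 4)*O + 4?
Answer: 5664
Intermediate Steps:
P(O, G) = 4 + O*(-4 + O) (P(O, G) = (-4 + O)*O + 4 = O*(-4 + O) + 4 = 4 + O*(-4 + O))
f = 9
E(F) = -2 + 5*F/2 (E(F) = -2 + (F + 4*F)/2 = -2 + (5*F)/2 = -2 + 5*F/2)
(f + E(P(-1, 5)))*192 = (9 + (-2 + 5*(4 + (-1)² - 4*(-1))/2))*192 = (9 + (-2 + 5*(4 + 1 + 4)/2))*192 = (9 + (-2 + (5/2)*9))*192 = (9 + (-2 + 45/2))*192 = (9 + 41/2)*192 = (59/2)*192 = 5664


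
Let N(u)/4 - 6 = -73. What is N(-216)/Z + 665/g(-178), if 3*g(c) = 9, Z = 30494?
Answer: 10138853/45741 ≈ 221.66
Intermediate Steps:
N(u) = -268 (N(u) = 24 + 4*(-73) = 24 - 292 = -268)
g(c) = 3 (g(c) = (1/3)*9 = 3)
N(-216)/Z + 665/g(-178) = -268/30494 + 665/3 = -268*1/30494 + 665*(1/3) = -134/15247 + 665/3 = 10138853/45741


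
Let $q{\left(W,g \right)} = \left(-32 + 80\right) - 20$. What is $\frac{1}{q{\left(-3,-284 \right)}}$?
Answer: $\frac{1}{28} \approx 0.035714$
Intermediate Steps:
$q{\left(W,g \right)} = 28$ ($q{\left(W,g \right)} = 48 - 20 = 28$)
$\frac{1}{q{\left(-3,-284 \right)}} = \frac{1}{28}$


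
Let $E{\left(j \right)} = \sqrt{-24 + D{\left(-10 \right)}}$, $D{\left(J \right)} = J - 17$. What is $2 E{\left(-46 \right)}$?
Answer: $2 i \sqrt{51} \approx 14.283 i$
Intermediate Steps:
$D{\left(J \right)} = -17 + J$
$E{\left(j \right)} = i \sqrt{51}$ ($E{\left(j \right)} = \sqrt{-24 - 27} = \sqrt{-51} = i \sqrt{51}$)
$2 E{\left(-46 \right)} = 2 i \sqrt{51}$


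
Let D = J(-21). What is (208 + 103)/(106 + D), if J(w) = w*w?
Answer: 311/547 ≈ 0.56856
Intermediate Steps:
J(w) = w²
D = 441 (D = (-21)² = 441)
(208 + 103)/(106 + D) = (208 + 103)/(106 + 441) = 311/547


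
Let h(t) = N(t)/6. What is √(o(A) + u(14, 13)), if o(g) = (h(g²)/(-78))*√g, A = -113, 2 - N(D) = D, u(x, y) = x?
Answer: √(85176 + 165971*I*√113)/78 ≈ 12.335 + 11.754*I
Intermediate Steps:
N(D) = 2 - D
h(t) = ⅓ - t/6 (h(t) = (2 - t)/6 = (2 - t)*(⅙) = ⅓ - t/6)
o(g) = √g*(-1/234 + g²/468) (o(g) = ((⅓ - g²/6)/(-78))*√g = ((⅓ - g²/6)*(-1/78))*√g = (-1/234 + g²/468)*√g = √g*(-1/234 + g²/468))
√(o(A) + u(14, 13)) = √(√(-113)*(-2 + (-113)²)/468 + 14) = √((I*√113)*(-2 + 12769)/468 + 14) = √((1/468)*(I*√113)*12767 + 14) = √(12767*I*√113/468 + 14) = √(14 + 12767*I*√113/468)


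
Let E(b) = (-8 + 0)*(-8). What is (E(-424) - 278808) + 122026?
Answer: -156718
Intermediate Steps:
E(b) = 64 (E(b) = -8*(-8) = 64)
(E(-424) - 278808) + 122026 = (64 - 278808) + 122026 = -278744 + 122026 = -156718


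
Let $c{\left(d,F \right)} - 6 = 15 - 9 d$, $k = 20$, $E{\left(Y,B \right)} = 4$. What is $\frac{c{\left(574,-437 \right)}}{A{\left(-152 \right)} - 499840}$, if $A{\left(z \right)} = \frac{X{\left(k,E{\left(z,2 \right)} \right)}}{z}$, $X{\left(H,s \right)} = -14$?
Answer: $\frac{130340}{12662611} \approx 0.010293$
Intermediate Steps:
$c{\left(d,F \right)} = 21 - 9 d$ ($c{\left(d,F \right)} = 6 - \left(-15 + 9 d\right) = 21 - 9 d$)
$A{\left(z \right)} = - \frac{14}{z}$
$\frac{c{\left(574,-437 \right)}}{A{\left(-152 \right)} - 499840} = \frac{21 - 5166}{- \frac{14}{-152} - 499840} = \frac{21 - 5166}{\left(-14\right) \left(- \frac{1}{152}\right) - 499840} = - \frac{5145}{\frac{7}{76} - 499840} = - \frac{5145}{- \frac{37987833}{76}} = \left(-5145\right) \left(- \frac{76}{37987833}\right) = \frac{130340}{12662611}$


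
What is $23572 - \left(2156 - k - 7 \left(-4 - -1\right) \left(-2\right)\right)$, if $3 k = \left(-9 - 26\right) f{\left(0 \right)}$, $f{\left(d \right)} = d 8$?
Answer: $21458$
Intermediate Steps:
$f{\left(d \right)} = 8 d$
$k = 0$ ($k = \frac{\left(-9 - 26\right) 8 \cdot 0}{3} = \frac{\left(-9 - 26\right) 0}{3} = \frac{\left(-35\right) 0}{3} = \frac{1}{3} \cdot 0 = 0$)
$23572 - \left(2156 - k - 7 \left(-4 - -1\right) \left(-2\right)\right) = 23572 + \left(\left(7 \left(-4 - -1\right) \left(-2\right) - 2156\right) + 0\right) = 23572 + \left(\left(7 \left(-4 + 1\right) \left(-2\right) - 2156\right) + 0\right) = 23572 + \left(\left(7 \left(-3\right) \left(-2\right) - 2156\right) + 0\right) = 23572 + \left(\left(\left(-21\right) \left(-2\right) - 2156\right) + 0\right) = 23572 + \left(\left(42 - 2156\right) + 0\right) = 23572 + \left(-2114 + 0\right) = 23572 - 2114 = 21458$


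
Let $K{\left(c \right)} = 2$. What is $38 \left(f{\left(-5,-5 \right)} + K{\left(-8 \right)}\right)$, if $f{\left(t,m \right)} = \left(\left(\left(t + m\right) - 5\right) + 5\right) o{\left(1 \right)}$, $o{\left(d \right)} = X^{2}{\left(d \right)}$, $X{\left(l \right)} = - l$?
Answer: $-304$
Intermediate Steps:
$o{\left(d \right)} = d^{2}$ ($o{\left(d \right)} = \left(- d\right)^{2} = d^{2}$)
$f{\left(t,m \right)} = m + t$ ($f{\left(t,m \right)} = \left(\left(\left(t + m\right) - 5\right) + 5\right) 1^{2} = \left(\left(\left(m + t\right) - 5\right) + 5\right) 1 = \left(\left(-5 + m + t\right) + 5\right) 1 = \left(m + t\right) 1 = m + t$)
$38 \left(f{\left(-5,-5 \right)} + K{\left(-8 \right)}\right) = 38 \left(\left(-5 - 5\right) + 2\right) = 38 \left(-10 + 2\right) = 38 \left(-8\right) = -304$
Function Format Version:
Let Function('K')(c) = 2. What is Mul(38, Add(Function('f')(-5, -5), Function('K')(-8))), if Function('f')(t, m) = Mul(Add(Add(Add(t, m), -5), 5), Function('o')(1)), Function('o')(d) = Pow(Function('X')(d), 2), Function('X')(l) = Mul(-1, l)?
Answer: -304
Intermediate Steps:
Function('o')(d) = Pow(d, 2) (Function('o')(d) = Pow(Mul(-1, d), 2) = Pow(d, 2))
Function('f')(t, m) = Add(m, t) (Function('f')(t, m) = Mul(Add(Add(Add(t, m), -5), 5), Pow(1, 2)) = Mul(Add(Add(Add(m, t), -5), 5), 1) = Mul(Add(Add(-5, m, t), 5), 1) = Mul(Add(m, t), 1) = Add(m, t))
Mul(38, Add(Function('f')(-5, -5), Function('K')(-8))) = Mul(38, Add(Add(-5, -5), 2)) = Mul(38, Add(-10, 2)) = Mul(38, -8) = -304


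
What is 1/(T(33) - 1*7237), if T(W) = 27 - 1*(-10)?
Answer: -1/7200 ≈ -0.00013889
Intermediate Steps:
T(W) = 37 (T(W) = 27 + 10 = 37)
1/(T(33) - 1*7237) = 1/(37 - 1*7237) = 1/(37 - 7237) = 1/(-7200) = -1/7200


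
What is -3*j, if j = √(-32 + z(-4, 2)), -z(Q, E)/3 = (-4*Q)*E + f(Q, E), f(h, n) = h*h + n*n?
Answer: -6*I*√47 ≈ -41.134*I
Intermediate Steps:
f(h, n) = h² + n²
z(Q, E) = -3*E² - 3*Q² + 12*E*Q (z(Q, E) = -3*((-4*Q)*E + (Q² + E²)) = -3*(-4*E*Q + (E² + Q²)) = -3*(E² + Q² - 4*E*Q) = -3*E² - 3*Q² + 12*E*Q)
j = 2*I*√47 (j = √(-32 + (-3*2² - 3*(-4)² + 12*2*(-4))) = √(-32 + (-3*4 - 3*16 - 96)) = √(-32 + (-12 - 48 - 96)) = √(-32 - 156) = √(-188) = 2*I*√47 ≈ 13.711*I)
-3*j = -6*I*√47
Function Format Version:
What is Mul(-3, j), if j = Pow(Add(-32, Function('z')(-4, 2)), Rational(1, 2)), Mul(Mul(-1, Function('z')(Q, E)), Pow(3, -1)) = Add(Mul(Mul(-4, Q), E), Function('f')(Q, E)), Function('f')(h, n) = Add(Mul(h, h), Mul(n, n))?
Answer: Mul(-6, I, Pow(47, Rational(1, 2))) ≈ Mul(-41.134, I)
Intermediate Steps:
Function('f')(h, n) = Add(Pow(h, 2), Pow(n, 2))
Function('z')(Q, E) = Add(Mul(-3, Pow(E, 2)), Mul(-3, Pow(Q, 2)), Mul(12, E, Q)) (Function('z')(Q, E) = Mul(-3, Add(Mul(Mul(-4, Q), E), Add(Pow(Q, 2), Pow(E, 2)))) = Mul(-3, Add(Mul(-4, E, Q), Add(Pow(E, 2), Pow(Q, 2)))) = Mul(-3, Add(Pow(E, 2), Pow(Q, 2), Mul(-4, E, Q))) = Add(Mul(-3, Pow(E, 2)), Mul(-3, Pow(Q, 2)), Mul(12, E, Q)))
j = Mul(2, I, Pow(47, Rational(1, 2))) (j = Pow(Add(-32, Add(Mul(-3, Pow(2, 2)), Mul(-3, Pow(-4, 2)), Mul(12, 2, -4))), Rational(1, 2)) = Pow(Add(-32, Add(Mul(-3, 4), Mul(-3, 16), -96)), Rational(1, 2)) = Pow(Add(-32, Add(-12, -48, -96)), Rational(1, 2)) = Pow(Add(-32, -156), Rational(1, 2)) = Pow(-188, Rational(1, 2)) = Mul(2, I, Pow(47, Rational(1, 2))) ≈ Mul(13.711, I))
Mul(-3, j) = Mul(-3, Mul(2, I, Pow(47, Rational(1, 2)))) = Mul(-6, I, Pow(47, Rational(1, 2)))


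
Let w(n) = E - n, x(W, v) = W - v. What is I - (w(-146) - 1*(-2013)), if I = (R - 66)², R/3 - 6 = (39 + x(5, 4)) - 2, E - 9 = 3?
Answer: 2185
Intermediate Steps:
E = 12 (E = 9 + 3 = 12)
w(n) = 12 - n
R = 132 (R = 18 + 3*((39 + (5 - 1*4)) - 2) = 18 + 3*((39 + (5 - 4)) - 2) = 18 + 3*((39 + 1) - 2) = 18 + 3*(40 - 2) = 18 + 3*38 = 18 + 114 = 132)
I = 4356 (I = (132 - 66)² = 66² = 4356)
I - (w(-146) - 1*(-2013)) = 4356 - ((12 - 1*(-146)) - 1*(-2013)) = 4356 - ((12 + 146) + 2013) = 4356 - (158 + 2013) = 4356 - 1*2171 = 4356 - 2171 = 2185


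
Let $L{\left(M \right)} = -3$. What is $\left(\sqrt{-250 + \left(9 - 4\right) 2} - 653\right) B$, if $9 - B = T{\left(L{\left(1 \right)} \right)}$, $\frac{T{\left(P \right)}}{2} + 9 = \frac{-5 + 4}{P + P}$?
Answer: $- \frac{52240}{3} + \frac{320 i \sqrt{15}}{3} \approx -17413.0 + 413.12 i$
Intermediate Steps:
$T{\left(P \right)} = -18 - \frac{1}{P}$ ($T{\left(P \right)} = -18 + 2 \frac{-5 + 4}{P + P} = -18 + 2 \left(- \frac{1}{2 P}\right) = -18 - \frac{1}{P}$)
$B = \frac{80}{3}$ ($B = 9 - \left(-18 - \frac{1}{-3}\right) = 9 - \left(-18 - - \frac{1}{3}\right) = 9 - \left(-18 + \frac{1}{3}\right) = 9 - - \frac{53}{3} = 9 + \frac{53}{3} = \frac{80}{3} \approx 26.667$)
$\left(\sqrt{-250 + \left(9 - 4\right) 2} - 653\right) B = \left(\sqrt{-250 + \left(9 - 4\right) 2} - 653\right) \frac{80}{3} = \left(\sqrt{-250 + 5 \cdot 2} - 653\right) \frac{80}{3} = \left(\sqrt{-250 + 10} - 653\right) \frac{80}{3} = \left(\sqrt{-240} - 653\right) \frac{80}{3} = \left(4 i \sqrt{15} - 653\right) \frac{80}{3} = \left(-653 + 4 i \sqrt{15}\right) \frac{80}{3} = - \frac{52240}{3} + \frac{320 i \sqrt{15}}{3}$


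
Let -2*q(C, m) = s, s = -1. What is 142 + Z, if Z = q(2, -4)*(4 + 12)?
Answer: 150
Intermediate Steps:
q(C, m) = 1/2 (q(C, m) = -1/2*(-1) = 1/2)
Z = 8 (Z = (4 + 12)/2 = (1/2)*16 = 8)
142 + Z = 142 + 8 = 150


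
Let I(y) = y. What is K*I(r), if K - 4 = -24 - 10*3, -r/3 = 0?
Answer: 0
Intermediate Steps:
r = 0 (r = -3*0 = 0)
K = -50 (K = 4 + (-24 - 10*3) = 4 + (-24 - 30) = 4 - 54 = -50)
K*I(r) = -50*0 = 0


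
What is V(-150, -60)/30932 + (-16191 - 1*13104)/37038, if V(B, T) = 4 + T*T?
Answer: -64388999/95471618 ≈ -0.67443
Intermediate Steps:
V(B, T) = 4 + T²
V(-150, -60)/30932 + (-16191 - 1*13104)/37038 = (4 + (-60)²)/30932 + (-16191 - 1*13104)/37038 = (4 + 3600)*(1/30932) + (-16191 - 13104)*(1/37038) = 3604*(1/30932) - 29295*1/37038 = 901/7733 - 9765/12346 = -64388999/95471618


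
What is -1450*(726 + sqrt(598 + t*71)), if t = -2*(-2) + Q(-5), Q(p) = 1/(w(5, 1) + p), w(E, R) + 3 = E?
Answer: -1052700 - 7250*sqrt(309)/3 ≈ -1.0952e+6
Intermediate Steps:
w(E, R) = -3 + E
Q(p) = 1/(2 + p) (Q(p) = 1/((-3 + 5) + p) = 1/(2 + p))
t = 11/3 (t = -2*(-2) + 1/(2 - 5) = 4 + 1/(-3) = 4 - 1/3 = 11/3 ≈ 3.6667)
-1450*(726 + sqrt(598 + t*71)) = -1450*(726 + sqrt(598 + (11/3)*71)) = -1450*(726 + sqrt(598 + 781/3)) = -1450*(726 + sqrt(2575/3)) = -1450*(726 + 5*sqrt(309)/3) = -1052700 - 7250*sqrt(309)/3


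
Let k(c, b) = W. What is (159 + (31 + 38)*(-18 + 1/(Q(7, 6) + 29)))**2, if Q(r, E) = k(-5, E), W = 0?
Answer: 982070244/841 ≈ 1.1677e+6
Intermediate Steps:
k(c, b) = 0
Q(r, E) = 0
(159 + (31 + 38)*(-18 + 1/(Q(7, 6) + 29)))**2 = (159 + (31 + 38)*(-18 + 1/(0 + 29)))**2 = (159 + 69*(-18 + 1/29))**2 = (159 + 69*(-521/29))**2 = (159 - 35949/29)**2 = (-31338/29)**2 = 982070244/841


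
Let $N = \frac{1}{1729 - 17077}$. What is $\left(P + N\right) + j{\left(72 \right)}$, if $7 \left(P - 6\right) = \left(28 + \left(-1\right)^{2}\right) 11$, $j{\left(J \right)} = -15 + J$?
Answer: $\frac{11664473}{107436} \approx 108.57$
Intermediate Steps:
$N = - \frac{1}{15348}$ ($N = \frac{1}{-15348} = - \frac{1}{15348} \approx -6.5155 \cdot 10^{-5}$)
$P = \frac{361}{7}$ ($P = 6 + \frac{\left(28 + \left(-1\right)^{2}\right) 11}{7} = 6 + \frac{\left(28 + 1\right) 11}{7} = 6 + \frac{29 \cdot 11}{7} = 6 + \frac{1}{7} \cdot 319 = 6 + \frac{319}{7} = \frac{361}{7} \approx 51.571$)
$\left(P + N\right) + j{\left(72 \right)} = \left(\frac{361}{7} - \frac{1}{15348}\right) + \left(-15 + 72\right) = \frac{5540621}{107436} + 57 = \frac{11664473}{107436}$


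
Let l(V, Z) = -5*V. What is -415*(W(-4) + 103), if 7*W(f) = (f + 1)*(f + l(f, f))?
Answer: -279295/7 ≈ -39899.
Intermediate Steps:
W(f) = -4*f*(1 + f)/7 (W(f) = ((f + 1)*(f - 5*f))/7 = ((1 + f)*(-4*f))/7 = (-4*f*(1 + f))/7 = -4*f*(1 + f)/7)
-415*(W(-4) + 103) = -415*((4/7)*(-4)*(-1 - 1*(-4)) + 103) = -415*((4/7)*(-4)*(-1 + 4) + 103) = -415*((4/7)*(-4)*3 + 103) = -415*(-48/7 + 103) = -415*673/7 = -279295/7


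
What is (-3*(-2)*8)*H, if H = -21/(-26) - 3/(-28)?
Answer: 3996/91 ≈ 43.912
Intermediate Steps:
H = 333/364 (H = -21*(-1/26) - 3*(-1/28) = 21/26 + 3/28 = 333/364 ≈ 0.91483)
(-3*(-2)*8)*H = (-3*(-2)*8)*(333/364) = (6*8)*(333/364) = 48*(333/364) = 3996/91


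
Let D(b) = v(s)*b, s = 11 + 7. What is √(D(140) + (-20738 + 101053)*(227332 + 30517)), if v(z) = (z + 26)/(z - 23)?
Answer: √20709141203 ≈ 1.4391e+5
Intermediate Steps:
s = 18
v(z) = (26 + z)/(-23 + z)
D(b) = -44*b/5 (D(b) = ((26 + 18)/(-23 + 18))*b = (44/(-5))*b = (-⅕*44)*b = -44*b/5)
√(D(140) + (-20738 + 101053)*(227332 + 30517)) = √(-44/5*140 + (-20738 + 101053)*(227332 + 30517)) = √(-1232 + 80315*257849) = √(-1232 + 20709142435) = √20709141203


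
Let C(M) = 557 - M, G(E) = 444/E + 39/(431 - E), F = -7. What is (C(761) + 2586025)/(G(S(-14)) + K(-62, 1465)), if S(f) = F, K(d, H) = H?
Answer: 2642709062/1432497 ≈ 1844.8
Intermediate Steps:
S(f) = -7
G(E) = 39/(431 - E) + 444/E
(C(761) + 2586025)/(G(S(-14)) + K(-62, 1465)) = ((557 - 1*761) + 2586025)/(3*(-63788 + 135*(-7))/(-7*(-431 - 7)) + 1465) = ((557 - 761) + 2586025)/(3*(-1/7)*(-63788 - 945)/(-438) + 1465) = (-204 + 2586025)/(3*(-1/7)*(-1/438)*(-64733) + 1465) = 2585821/(-64733/1022 + 1465) = 2585821/(1432497/1022) = 2585821*(1022/1432497) = 2642709062/1432497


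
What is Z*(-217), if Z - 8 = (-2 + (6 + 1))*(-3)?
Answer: 1519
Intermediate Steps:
Z = -7 (Z = 8 + (-2 + (6 + 1))*(-3) = 8 + (-2 + 7)*(-3) = 8 + 5*(-3) = 8 - 15 = -7)
Z*(-217) = -7*(-217) = 1519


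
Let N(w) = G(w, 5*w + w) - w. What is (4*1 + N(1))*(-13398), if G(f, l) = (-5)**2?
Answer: -375144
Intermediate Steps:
G(f, l) = 25
N(w) = 25 - w
(4*1 + N(1))*(-13398) = (4*1 + (25 - 1*1))*(-13398) = (4 + (25 - 1))*(-13398) = (4 + 24)*(-13398) = 28*(-13398) = -375144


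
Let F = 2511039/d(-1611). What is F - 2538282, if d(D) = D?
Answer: -1363894447/537 ≈ -2.5398e+6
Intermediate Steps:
F = -837013/537 (F = 2511039/(-1611) = 2511039*(-1/1611) = -837013/537 ≈ -1558.7)
F - 2538282 = -837013/537 - 2538282 = -1363894447/537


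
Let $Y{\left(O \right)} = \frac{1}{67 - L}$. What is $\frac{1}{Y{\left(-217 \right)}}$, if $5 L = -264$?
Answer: $\frac{599}{5} \approx 119.8$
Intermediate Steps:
$L = - \frac{264}{5}$ ($L = \frac{1}{5} \left(-264\right) = - \frac{264}{5} \approx -52.8$)
$Y{\left(O \right)} = \frac{5}{599}$ ($Y{\left(O \right)} = \frac{1}{67 - - \frac{264}{5}} = \frac{1}{67 + \frac{264}{5}} = \frac{1}{\frac{599}{5}} = \frac{5}{599}$)
$\frac{1}{Y{\left(-217 \right)}} = \frac{1}{\frac{5}{599}} = \frac{599}{5}$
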